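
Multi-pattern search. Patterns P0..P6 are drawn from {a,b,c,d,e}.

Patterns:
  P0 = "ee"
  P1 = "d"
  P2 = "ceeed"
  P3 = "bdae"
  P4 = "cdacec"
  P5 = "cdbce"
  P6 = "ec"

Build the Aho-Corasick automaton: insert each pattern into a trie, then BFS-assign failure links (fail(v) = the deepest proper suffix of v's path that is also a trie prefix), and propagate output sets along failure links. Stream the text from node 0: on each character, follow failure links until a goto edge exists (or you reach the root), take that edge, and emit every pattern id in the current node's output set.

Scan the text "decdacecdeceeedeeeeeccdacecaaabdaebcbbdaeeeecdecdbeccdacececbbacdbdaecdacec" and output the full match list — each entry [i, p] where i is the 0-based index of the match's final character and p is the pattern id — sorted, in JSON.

Construct AC machine:
Trie (insert patterns):
  0='ε' goto b→9 c→4 d→3 e→1
  1='e' goto c→21 e→2
  2='ee' goto ·  [P0 ends]
  3='d' goto ·  [P1 ends]
  4='c' goto d→13 e→5
  5='ce' goto e→6
  6='cee' goto e→7
  7='ceee' goto d→8
  8='ceeed' goto ·  [P2 ends]
  9='b' goto d→10
  10='bd' goto a→11
  11='bda' goto e→12
  12='bdae' goto ·  [P3 ends]
  13='cd' goto a→14 b→18
  14='cda' goto c→15
  15='cdac' goto e→16
  16='cdace' goto c→17
  17='cdacec' goto ·  [P4 ends]
  18='cdb' goto c→19
  19='cdbc' goto e→20
  20='cdbce' goto ·  [P5 ends]
  21='ec' goto ·  [P6 ends]

BFS fail/out derivation:
  fail(1) 'e': from fail(0)=0 chase 'e': 0 ⇒ 0;  out=∅∪out(0)=∅
  fail(3) 'd': from fail(0)=0 chase 'd': 0 ⇒ 0;  out={1}∪out(0)={1}
  fail(4) 'c': from fail(0)=0 chase 'c': 0 ⇒ 0;  out=∅∪out(0)=∅
  fail(9) 'b': from fail(0)=0 chase 'b': 0 ⇒ 0;  out=∅∪out(0)=∅
  fail(2) 'ee': from fail(1)=0 chase 'e': 0 ⇒ 1;  out={0}∪out(1)={0}
  fail(5) 'ce': from fail(4)=0 chase 'e': 0 ⇒ 1;  out=∅∪out(1)=∅
  fail(10) 'bd': from fail(9)=0 chase 'd': 0 ⇒ 3;  out=∅∪out(3)={1}
  fail(13) 'cd': from fail(4)=0 chase 'd': 0 ⇒ 3;  out=∅∪out(3)={1}
  fail(21) 'ec': from fail(1)=0 chase 'c': 0 ⇒ 4;  out={6}∪out(4)={6}
  fail(6) 'cee': from fail(5)=1 chase 'e': 1 ⇒ 2;  out=∅∪out(2)={0}
  fail(11) 'bda': from fail(10)=3 chase 'a': 3→0 ⇒ 0;  out=∅∪out(0)=∅
  fail(14) 'cda': from fail(13)=3 chase 'a': 3→0 ⇒ 0;  out=∅∪out(0)=∅
  fail(18) 'cdb': from fail(13)=3 chase 'b': 3→0 ⇒ 9;  out=∅∪out(9)=∅
  fail(7) 'ceee': from fail(6)=2 chase 'e': 2→1 ⇒ 2;  out=∅∪out(2)={0}
  fail(12) 'bdae': from fail(11)=0 chase 'e': 0 ⇒ 1;  out={3}∪out(1)={3}
  fail(15) 'cdac': from fail(14)=0 chase 'c': 0 ⇒ 4;  out=∅∪out(4)=∅
  fail(19) 'cdbc': from fail(18)=9 chase 'c': 9→0 ⇒ 4;  out=∅∪out(4)=∅
  fail(8) 'ceeed': from fail(7)=2 chase 'd': 2→1→0 ⇒ 3;  out={2}∪out(3)={1,2}
  fail(16) 'cdace': from fail(15)=4 chase 'e': 4 ⇒ 5;  out=∅∪out(5)=∅
  fail(20) 'cdbce': from fail(19)=4 chase 'e': 4 ⇒ 5;  out={5}∪out(5)={5}
  fail(17) 'cdacec': from fail(16)=5 chase 'c': 5→1 ⇒ 21;  out={4}∪out(21)={4,6}

Run:
i=0 'd': node 0→3  ** P1@[0:0]
i=1 'e': node 3→1 ·f
i=2 'c': node 1→21  ** P6@[1:2]
i=3 'd': node 21→13 ·f  ** P1@[3:3]
i=4 'a': node 13→14
i=5 'c': node 14→15
i=6 'e': node 15→16
i=7 'c': node 16→17  ** P4@[2:7],P6@[6:7]
i=8 'd': node 17→13 ·f  ** P1@[8:8]
i=9 'e': node 13→1 ·f
i=10 'c': node 1→21  ** P6@[9:10]
i=11 'e': node 21→5 ·f
i=12 'e': node 5→6  ** P0@[11:12]
i=13 'e': node 6→7  ** P0@[12:13]
i=14 'd': node 7→8  ** P1@[14:14],P2@[10:14]
i=15 'e': node 8→1 ·f
i=16 'e': node 1→2  ** P0@[15:16]
i=17 'e': node 2→2 ·f  ** P0@[16:17]
i=18 'e': node 2→2 ·f  ** P0@[17:18]
i=19 'e': node 2→2 ·f  ** P0@[18:19]
i=20 'c': node 2→21 ·f  ** P6@[19:20]
i=21 'c': node 21→4 ·f
i=22 'd': node 4→13  ** P1@[22:22]
i=23 'a': node 13→14
i=24 'c': node 14→15
i=25 'e': node 15→16
i=26 'c': node 16→17  ** P4@[21:26],P6@[25:26]
i=27 'a': node 17→0 ·f
i=28 'a': node 0→0
i=29 'a': node 0→0
i=30 'b': node 0→9
i=31 'd': node 9→10  ** P1@[31:31]
i=32 'a': node 10→11
i=33 'e': node 11→12  ** P3@[30:33]
i=34 'b': node 12→9 ·f
i=35 'c': node 9→4 ·f
i=36 'b': node 4→9 ·f
i=37 'b': node 9→9 ·f
i=38 'd': node 9→10  ** P1@[38:38]
i=39 'a': node 10→11
i=40 'e': node 11→12  ** P3@[37:40]
i=41 'e': node 12→2 ·f  ** P0@[40:41]
i=42 'e': node 2→2 ·f  ** P0@[41:42]
i=43 'e': node 2→2 ·f  ** P0@[42:43]
i=44 'c': node 2→21 ·f  ** P6@[43:44]
i=45 'd': node 21→13 ·f  ** P1@[45:45]
i=46 'e': node 13→1 ·f
i=47 'c': node 1→21  ** P6@[46:47]
i=48 'd': node 21→13 ·f  ** P1@[48:48]
i=49 'b': node 13→18
i=50 'e': node 18→1 ·f
i=51 'c': node 1→21  ** P6@[50:51]
i=52 'c': node 21→4 ·f
i=53 'd': node 4→13  ** P1@[53:53]
i=54 'a': node 13→14
i=55 'c': node 14→15
i=56 'e': node 15→16
i=57 'c': node 16→17  ** P4@[52:57],P6@[56:57]
i=58 'e': node 17→5 ·f
i=59 'c': node 5→21 ·f  ** P6@[58:59]
i=60 'b': node 21→9 ·f
i=61 'b': node 9→9 ·f
i=62 'a': node 9→0 ·f
i=63 'c': node 0→4
i=64 'd': node 4→13  ** P1@[64:64]
i=65 'b': node 13→18
i=66 'd': node 18→10 ·f  ** P1@[66:66]
i=67 'a': node 10→11
i=68 'e': node 11→12  ** P3@[65:68]
i=69 'c': node 12→21 ·f  ** P6@[68:69]
i=70 'd': node 21→13 ·f  ** P1@[70:70]
i=71 'a': node 13→14
i=72 'c': node 14→15
i=73 'e': node 15→16
i=74 'c': node 16→17  ** P4@[69:74],P6@[73:74]

Result: [[0,1],[2,6],[3,1],[7,4],[7,6],[8,1],[10,6],[12,0],[13,0],[14,1],[14,2],[16,0],[17,0],[18,0],[19,0],[20,6],[22,1],[26,4],[26,6],[31,1],[33,3],[38,1],[40,3],[41,0],[42,0],[43,0],[44,6],[45,1],[47,6],[48,1],[51,6],[53,1],[57,4],[57,6],[59,6],[64,1],[66,1],[68,3],[69,6],[70,1],[74,4],[74,6]]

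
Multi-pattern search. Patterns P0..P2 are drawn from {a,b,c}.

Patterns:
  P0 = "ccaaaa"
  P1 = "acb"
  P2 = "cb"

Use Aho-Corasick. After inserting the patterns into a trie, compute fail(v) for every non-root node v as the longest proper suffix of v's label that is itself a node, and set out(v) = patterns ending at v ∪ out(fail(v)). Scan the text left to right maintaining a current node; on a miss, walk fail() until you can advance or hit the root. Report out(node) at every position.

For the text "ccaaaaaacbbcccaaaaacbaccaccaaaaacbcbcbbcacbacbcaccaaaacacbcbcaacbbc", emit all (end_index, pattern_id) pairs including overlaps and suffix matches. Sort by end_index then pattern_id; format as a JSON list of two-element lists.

Construct AC machine:
Trie (insert patterns):
  n0 'ε': a→7 c→1
  n1 'c': b→10 c→2
  n2 'cc': a→3
  n3 'cca': a→4
  n4 'ccaa': a→5
  n5 'ccaaa': a→6
  n6 'ccaaaa': ·  ←P0
  n7 'a': c→8
  n8 'ac': b→9
  n9 'acb': ·  ←P1
  n10 'cb': ·  ←P2

BFS fail/out derivation:
  fail(1) 'c': from fail(0)=0 chase 'c': 0 ⇒ 0;  out=∅∪out(0)=∅
  fail(7) 'a': from fail(0)=0 chase 'a': 0 ⇒ 0;  out=∅∪out(0)=∅
  fail(2) 'cc': from fail(1)=0 chase 'c': 0 ⇒ 1;  out=∅∪out(1)=∅
  fail(8) 'ac': from fail(7)=0 chase 'c': 0 ⇒ 1;  out=∅∪out(1)=∅
  fail(10) 'cb': from fail(1)=0 chase 'b': 0 ⇒ 0;  out={2}∪out(0)={2}
  fail(3) 'cca': from fail(2)=1 chase 'a': 1→0 ⇒ 7;  out=∅∪out(7)=∅
  fail(9) 'acb': from fail(8)=1 chase 'b': 1 ⇒ 10;  out={1}∪out(10)={1,2}
  fail(4) 'ccaa': from fail(3)=7 chase 'a': 7→0 ⇒ 7;  out=∅∪out(7)=∅
  fail(5) 'ccaaa': from fail(4)=7 chase 'a': 7→0 ⇒ 7;  out=∅∪out(7)=∅
  fail(6) 'ccaaaa': from fail(5)=7 chase 'a': 7→0 ⇒ 7;  out={0}∪out(7)={0}

Scan:
i=0 'c': node 0→1
i=1 'c': node 1→2
i=2 'a': node 2→3
i=3 'a': node 3→4
i=4 'a': node 4→5
i=5 'a': node 5→6  → match P0@[0:5]
i=6 'a': node 6→7 ·f
i=7 'a': node 7→7 ·f
i=8 'c': node 7→8
i=9 'b': node 8→9  → match P1@[7:9],P2@[8:9]
i=10 'b': node 9→0 ·f
i=11 'c': node 0→1
i=12 'c': node 1→2
i=13 'c': node 2→2 ·f
i=14 'a': node 2→3
i=15 'a': node 3→4
i=16 'a': node 4→5
i=17 'a': node 5→6  → match P0@[12:17]
i=18 'a': node 6→7 ·f
i=19 'c': node 7→8
i=20 'b': node 8→9  → match P1@[18:20],P2@[19:20]
i=21 'a': node 9→7 ·f
i=22 'c': node 7→8
i=23 'c': node 8→2 ·f
i=24 'a': node 2→3
i=25 'c': node 3→8 ·f
i=26 'c': node 8→2 ·f
i=27 'a': node 2→3
i=28 'a': node 3→4
i=29 'a': node 4→5
i=30 'a': node 5→6  → match P0@[25:30]
i=31 'a': node 6→7 ·f
i=32 'c': node 7→8
i=33 'b': node 8→9  → match P1@[31:33],P2@[32:33]
i=34 'c': node 9→1 ·f
i=35 'b': node 1→10  → match P2@[34:35]
i=36 'c': node 10→1 ·f
i=37 'b': node 1→10  → match P2@[36:37]
i=38 'b': node 10→0 ·f
i=39 'c': node 0→1
i=40 'a': node 1→7 ·f
i=41 'c': node 7→8
i=42 'b': node 8→9  → match P1@[40:42],P2@[41:42]
i=43 'a': node 9→7 ·f
i=44 'c': node 7→8
i=45 'b': node 8→9  → match P1@[43:45],P2@[44:45]
i=46 'c': node 9→1 ·f
i=47 'a': node 1→7 ·f
i=48 'c': node 7→8
i=49 'c': node 8→2 ·f
i=50 'a': node 2→3
i=51 'a': node 3→4
i=52 'a': node 4→5
i=53 'a': node 5→6  → match P0@[48:53]
i=54 'c': node 6→8 ·f
i=55 'a': node 8→7 ·f
i=56 'c': node 7→8
i=57 'b': node 8→9  → match P1@[55:57],P2@[56:57]
i=58 'c': node 9→1 ·f
i=59 'b': node 1→10  → match P2@[58:59]
i=60 'c': node 10→1 ·f
i=61 'a': node 1→7 ·f
i=62 'a': node 7→7 ·f
i=63 'c': node 7→8
i=64 'b': node 8→9  → match P1@[62:64],P2@[63:64]
i=65 'b': node 9→0 ·f
i=66 'c': node 0→1

Result: [[5,0],[9,1],[9,2],[17,0],[20,1],[20,2],[30,0],[33,1],[33,2],[35,2],[37,2],[42,1],[42,2],[45,1],[45,2],[53,0],[57,1],[57,2],[59,2],[64,1],[64,2]]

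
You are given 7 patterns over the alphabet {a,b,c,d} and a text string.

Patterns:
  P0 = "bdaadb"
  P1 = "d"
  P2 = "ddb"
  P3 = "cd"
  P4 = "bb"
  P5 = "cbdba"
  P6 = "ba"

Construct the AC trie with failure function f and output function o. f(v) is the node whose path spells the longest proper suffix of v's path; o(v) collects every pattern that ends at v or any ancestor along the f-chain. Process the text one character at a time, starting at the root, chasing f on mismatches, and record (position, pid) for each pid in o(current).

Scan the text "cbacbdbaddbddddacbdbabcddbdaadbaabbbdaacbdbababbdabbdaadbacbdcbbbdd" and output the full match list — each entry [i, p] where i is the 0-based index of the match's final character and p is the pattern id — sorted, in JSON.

Build:
Trie nodes:
  0='ε' goto b→1 c→10 d→7
  1='b' goto a→17 b→12 d→2
  2='bd' goto a→3
  3='bda' goto a→4
  4='bdaa' goto d→5
  5='bdaad' goto b→6
  6='bdaadb' goto ·  ←P0
  7='d' goto d→8  ←P1
  8='dd' goto b→9
  9='ddb' goto ·  ←P2
  10='c' goto b→13 d→11
  11='cd' goto ·  ←P3
  12='bb' goto ·  ←P4
  13='cb' goto d→14
  14='cbd' goto b→15
  15='cbdb' goto a→16
  16='cbdba' goto ·  ←P5
  17='ba' goto ·  ←P6

BFS fail/out derivation:
  n1('b'): parent n0 fail=0; on 'b' 0 → fail=0;  out ∅∪∅=∅
  n7('d'): parent n0 fail=0; on 'd' 0 → fail=0;  out {1}∪∅={1}
  n10('c'): parent n0 fail=0; on 'c' 0 → fail=0;  out ∅∪∅=∅
  n2('bd'): parent n1 fail=0; on 'd' 0 → fail=7;  out ∅∪{1}={1}
  n8('dd'): parent n7 fail=0; on 'd' 0 → fail=7;  out ∅∪{1}={1}
  n11('cd'): parent n10 fail=0; on 'd' 0 → fail=7;  out {3}∪{1}={1,3}
  n12('bb'): parent n1 fail=0; on 'b' 0 → fail=1;  out {4}∪∅={4}
  n13('cb'): parent n10 fail=0; on 'b' 0 → fail=1;  out ∅∪∅=∅
  n17('ba'): parent n1 fail=0; on 'a' 0 → fail=0;  out {6}∪∅={6}
  n3('bda'): parent n2 fail=7; on 'a' 7→0 → fail=0;  out ∅∪∅=∅
  n9('ddb'): parent n8 fail=7; on 'b' 7→0 → fail=1;  out {2}∪∅={2}
  n14('cbd'): parent n13 fail=1; on 'd' 1 → fail=2;  out ∅∪{1}={1}
  n4('bdaa'): parent n3 fail=0; on 'a' 0 → fail=0;  out ∅∪∅=∅
  n15('cbdb'): parent n14 fail=2; on 'b' 2→7→0 → fail=1;  out ∅∪∅=∅
  n5('bdaad'): parent n4 fail=0; on 'd' 0 → fail=7;  out ∅∪{1}={1}
  n16('cbdba'): parent n15 fail=1; on 'a' 1 → fail=17;  out {5}∪{6}={5,6}
  n6('bdaadb'): parent n5 fail=7; on 'b' 7→0 → fail=1;  out {0}∪∅={0}

Scan:
pos 0 'c': at 10
pos 1 'b': at 13
pos 2 'a': at 17 (fail-walked)  emit P6@[1:2]
pos 3 'c': at 10 (fail-walked)
pos 4 'b': at 13
pos 5 'd': at 14  emit P1@[5:5]
pos 6 'b': at 15
pos 7 'a': at 16  emit P5@[3:7],P6@[6:7]
pos 8 'd': at 7 (fail-walked)  emit P1@[8:8]
pos 9 'd': at 8  emit P1@[9:9]
pos 10 'b': at 9  emit P2@[8:10]
pos 11 'd': at 2 (fail-walked)  emit P1@[11:11]
pos 12 'd': at 8 (fail-walked)  emit P1@[12:12]
pos 13 'd': at 8 (fail-walked)  emit P1@[13:13]
pos 14 'd': at 8 (fail-walked)  emit P1@[14:14]
pos 15 'a': at 0 (fail-walked)
pos 16 'c': at 10
pos 17 'b': at 13
pos 18 'd': at 14  emit P1@[18:18]
pos 19 'b': at 15
pos 20 'a': at 16  emit P5@[16:20],P6@[19:20]
pos 21 'b': at 1 (fail-walked)
pos 22 'c': at 10 (fail-walked)
pos 23 'd': at 11  emit P1@[23:23],P3@[22:23]
pos 24 'd': at 8 (fail-walked)  emit P1@[24:24]
pos 25 'b': at 9  emit P2@[23:25]
pos 26 'd': at 2 (fail-walked)  emit P1@[26:26]
pos 27 'a': at 3
pos 28 'a': at 4
pos 29 'd': at 5  emit P1@[29:29]
pos 30 'b': at 6  emit P0@[25:30]
pos 31 'a': at 17 (fail-walked)  emit P6@[30:31]
pos 32 'a': at 0 (fail-walked)
pos 33 'b': at 1
pos 34 'b': at 12  emit P4@[33:34]
pos 35 'b': at 12 (fail-walked)  emit P4@[34:35]
pos 36 'd': at 2 (fail-walked)  emit P1@[36:36]
pos 37 'a': at 3
pos 38 'a': at 4
pos 39 'c': at 10 (fail-walked)
pos 40 'b': at 13
pos 41 'd': at 14  emit P1@[41:41]
pos 42 'b': at 15
pos 43 'a': at 16  emit P5@[39:43],P6@[42:43]
pos 44 'b': at 1 (fail-walked)
pos 45 'a': at 17  emit P6@[44:45]
pos 46 'b': at 1 (fail-walked)
pos 47 'b': at 12  emit P4@[46:47]
pos 48 'd': at 2 (fail-walked)  emit P1@[48:48]
pos 49 'a': at 3
pos 50 'b': at 1 (fail-walked)
pos 51 'b': at 12  emit P4@[50:51]
pos 52 'd': at 2 (fail-walked)  emit P1@[52:52]
pos 53 'a': at 3
pos 54 'a': at 4
pos 55 'd': at 5  emit P1@[55:55]
pos 56 'b': at 6  emit P0@[51:56]
pos 57 'a': at 17 (fail-walked)  emit P6@[56:57]
pos 58 'c': at 10 (fail-walked)
pos 59 'b': at 13
pos 60 'd': at 14  emit P1@[60:60]
pos 61 'c': at 10 (fail-walked)
pos 62 'b': at 13
pos 63 'b': at 12 (fail-walked)  emit P4@[62:63]
pos 64 'b': at 12 (fail-walked)  emit P4@[63:64]
pos 65 'd': at 2 (fail-walked)  emit P1@[65:65]
pos 66 'd': at 8 (fail-walked)  emit P1@[66:66]

Matches: [[2,6],[5,1],[7,5],[7,6],[8,1],[9,1],[10,2],[11,1],[12,1],[13,1],[14,1],[18,1],[20,5],[20,6],[23,1],[23,3],[24,1],[25,2],[26,1],[29,1],[30,0],[31,6],[34,4],[35,4],[36,1],[41,1],[43,5],[43,6],[45,6],[47,4],[48,1],[51,4],[52,1],[55,1],[56,0],[57,6],[60,1],[63,4],[64,4],[65,1],[66,1]]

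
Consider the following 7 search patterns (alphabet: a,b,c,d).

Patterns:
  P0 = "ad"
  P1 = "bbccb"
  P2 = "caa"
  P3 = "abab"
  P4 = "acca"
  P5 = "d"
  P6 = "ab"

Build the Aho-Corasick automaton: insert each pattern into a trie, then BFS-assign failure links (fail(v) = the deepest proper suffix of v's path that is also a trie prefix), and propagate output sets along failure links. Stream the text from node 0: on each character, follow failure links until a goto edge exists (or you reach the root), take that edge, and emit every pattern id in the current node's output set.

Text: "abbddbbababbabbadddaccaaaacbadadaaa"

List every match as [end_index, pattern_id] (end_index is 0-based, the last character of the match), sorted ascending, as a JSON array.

Build automaton:
Trie (insert patterns):
  n0 'ε': a→1 b→3 c→8 d→17
  n1 'a': b→11 c→14 d→2
  n2 'ad': ·  [P0 ends]
  n3 'b': b→4
  n4 'bb': c→5
  n5 'bbc': c→6
  n6 'bbcc': b→7
  n7 'bbccb': ·  [P1 ends]
  n8 'c': a→9
  n9 'ca': a→10
  n10 'caa': ·  [P2 ends]
  n11 'ab': a→12  [P6 ends]
  n12 'aba': b→13
  n13 'abab': ·  [P3 ends]
  n14 'ac': c→15
  n15 'acc': a→16
  n16 'acca': ·  [P4 ends]
  n17 'd': ·  [P5 ends]

BFS fail/out derivation:
  n1('a'): parent n0 fail=0; on 'a' 0 → fail=0;  out ∅∪∅=∅
  n3('b'): parent n0 fail=0; on 'b' 0 → fail=0;  out ∅∪∅=∅
  n8('c'): parent n0 fail=0; on 'c' 0 → fail=0;  out ∅∪∅=∅
  n17('d'): parent n0 fail=0; on 'd' 0 → fail=0;  out {5}∪∅={5}
  n2('ad'): parent n1 fail=0; on 'd' 0 → fail=17;  out {0}∪{5}={0,5}
  n4('bb'): parent n3 fail=0; on 'b' 0 → fail=3;  out ∅∪∅=∅
  n9('ca'): parent n8 fail=0; on 'a' 0 → fail=1;  out ∅∪∅=∅
  n11('ab'): parent n1 fail=0; on 'b' 0 → fail=3;  out {6}∪∅={6}
  n14('ac'): parent n1 fail=0; on 'c' 0 → fail=8;  out ∅∪∅=∅
  n5('bbc'): parent n4 fail=3; on 'c' 3→0 → fail=8;  out ∅∪∅=∅
  n10('caa'): parent n9 fail=1; on 'a' 1→0 → fail=1;  out {2}∪∅={2}
  n12('aba'): parent n11 fail=3; on 'a' 3→0 → fail=1;  out ∅∪∅=∅
  n15('acc'): parent n14 fail=8; on 'c' 8→0 → fail=8;  out ∅∪∅=∅
  n6('bbcc'): parent n5 fail=8; on 'c' 8→0 → fail=8;  out ∅∪∅=∅
  n13('abab'): parent n12 fail=1; on 'b' 1 → fail=11;  out {3}∪{6}={3,6}
  n16('acca'): parent n15 fail=8; on 'a' 8 → fail=9;  out {4}∪∅={4}
  n7('bbccb'): parent n6 fail=8; on 'b' 8→0 → fail=3;  out {1}∪∅={1}

Run:
i=0 'a': node 0→1
i=1 'b': node 1→11  ** P6@[0:1]
i=2 'b': node 11→4 (fail-walked)
i=3 'd': node 4→17 (fail-walked)  ** P5@[3:3]
i=4 'd': node 17→17 (fail-walked)  ** P5@[4:4]
i=5 'b': node 17→3 (fail-walked)
i=6 'b': node 3→4
i=7 'a': node 4→1 (fail-walked)
i=8 'b': node 1→11  ** P6@[7:8]
i=9 'a': node 11→12
i=10 'b': node 12→13  ** P3@[7:10],P6@[9:10]
i=11 'b': node 13→4 (fail-walked)
i=12 'a': node 4→1 (fail-walked)
i=13 'b': node 1→11  ** P6@[12:13]
i=14 'b': node 11→4 (fail-walked)
i=15 'a': node 4→1 (fail-walked)
i=16 'd': node 1→2  ** P0@[15:16],P5@[16:16]
i=17 'd': node 2→17 (fail-walked)  ** P5@[17:17]
i=18 'd': node 17→17 (fail-walked)  ** P5@[18:18]
i=19 'a': node 17→1 (fail-walked)
i=20 'c': node 1→14
i=21 'c': node 14→15
i=22 'a': node 15→16  ** P4@[19:22]
i=23 'a': node 16→10 (fail-walked)  ** P2@[21:23]
i=24 'a': node 10→1 (fail-walked)
i=25 'a': node 1→1 (fail-walked)
i=26 'c': node 1→14
i=27 'b': node 14→3 (fail-walked)
i=28 'a': node 3→1 (fail-walked)
i=29 'd': node 1→2  ** P0@[28:29],P5@[29:29]
i=30 'a': node 2→1 (fail-walked)
i=31 'd': node 1→2  ** P0@[30:31],P5@[31:31]
i=32 'a': node 2→1 (fail-walked)
i=33 'a': node 1→1 (fail-walked)
i=34 'a': node 1→1 (fail-walked)

Result: [[1,6],[3,5],[4,5],[8,6],[10,3],[10,6],[13,6],[16,0],[16,5],[17,5],[18,5],[22,4],[23,2],[29,0],[29,5],[31,0],[31,5]]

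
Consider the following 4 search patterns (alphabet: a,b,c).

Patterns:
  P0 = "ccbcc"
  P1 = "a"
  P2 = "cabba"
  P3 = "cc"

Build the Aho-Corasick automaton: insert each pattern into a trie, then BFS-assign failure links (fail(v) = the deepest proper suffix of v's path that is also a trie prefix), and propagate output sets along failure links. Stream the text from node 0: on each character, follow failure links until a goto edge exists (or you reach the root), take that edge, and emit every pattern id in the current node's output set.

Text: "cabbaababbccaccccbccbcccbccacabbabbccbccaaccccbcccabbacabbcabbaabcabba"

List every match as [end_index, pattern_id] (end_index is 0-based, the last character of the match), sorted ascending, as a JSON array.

Construct AC machine:
Trie (insert patterns):
  n0 'ε': a→6 c→1
  n1 'c': a→7 c→2
  n2 'cc': b→3  ←P3
  n3 'ccb': c→4
  n4 'ccbc': c→5
  n5 'ccbcc': ·  ←P0
  n6 'a': ·  ←P1
  n7 'ca': b→8
  n8 'cab': b→9
  n9 'cabb': a→10
  n10 'cabba': ·  ←P2

BFS fail/out derivation:
  n1('c'): parent n0 fail=0; on 'c' 0 → fail=0;  out ∅∪∅=∅
  n6('a'): parent n0 fail=0; on 'a' 0 → fail=0;  out {1}∪∅={1}
  n2('cc'): parent n1 fail=0; on 'c' 0 → fail=1;  out {3}∪∅={3}
  n7('ca'): parent n1 fail=0; on 'a' 0 → fail=6;  out ∅∪{1}={1}
  n3('ccb'): parent n2 fail=1; on 'b' 1→0 → fail=0;  out ∅∪∅=∅
  n8('cab'): parent n7 fail=6; on 'b' 6→0 → fail=0;  out ∅∪∅=∅
  n4('ccbc'): parent n3 fail=0; on 'c' 0 → fail=1;  out ∅∪∅=∅
  n9('cabb'): parent n8 fail=0; on 'b' 0 → fail=0;  out ∅∪∅=∅
  n5('ccbcc'): parent n4 fail=1; on 'c' 1 → fail=2;  out {0}∪{3}={0,3}
  n10('cabba'): parent n9 fail=0; on 'a' 0 → fail=6;  out {2}∪{1}={1,2}

Text stream:
i=0 'c': node 0→1
i=1 'a': node 1→7  → match P1@[1:1]
i=2 'b': node 7→8
i=3 'b': node 8→9
i=4 'a': node 9→10  → match P1@[4:4],P2@[0:4]
i=5 'a': node 10→6 ·f  → match P1@[5:5]
i=6 'b': node 6→0 ·f
i=7 'a': node 0→6  → match P1@[7:7]
i=8 'b': node 6→0 ·f
i=9 'b': node 0→0
i=10 'c': node 0→1
i=11 'c': node 1→2  → match P3@[10:11]
i=12 'a': node 2→7 ·f  → match P1@[12:12]
i=13 'c': node 7→1 ·f
i=14 'c': node 1→2  → match P3@[13:14]
i=15 'c': node 2→2 ·f  → match P3@[14:15]
i=16 'c': node 2→2 ·f  → match P3@[15:16]
i=17 'b': node 2→3
i=18 'c': node 3→4
i=19 'c': node 4→5  → match P0@[15:19],P3@[18:19]
i=20 'b': node 5→3 ·f
i=21 'c': node 3→4
i=22 'c': node 4→5  → match P0@[18:22],P3@[21:22]
i=23 'c': node 5→2 ·f  → match P3@[22:23]
i=24 'b': node 2→3
i=25 'c': node 3→4
i=26 'c': node 4→5  → match P0@[22:26],P3@[25:26]
i=27 'a': node 5→7 ·f  → match P1@[27:27]
i=28 'c': node 7→1 ·f
i=29 'a': node 1→7  → match P1@[29:29]
i=30 'b': node 7→8
i=31 'b': node 8→9
i=32 'a': node 9→10  → match P1@[32:32],P2@[28:32]
i=33 'b': node 10→0 ·f
i=34 'b': node 0→0
i=35 'c': node 0→1
i=36 'c': node 1→2  → match P3@[35:36]
i=37 'b': node 2→3
i=38 'c': node 3→4
i=39 'c': node 4→5  → match P0@[35:39],P3@[38:39]
i=40 'a': node 5→7 ·f  → match P1@[40:40]
i=41 'a': node 7→6 ·f  → match P1@[41:41]
i=42 'c': node 6→1 ·f
i=43 'c': node 1→2  → match P3@[42:43]
i=44 'c': node 2→2 ·f  → match P3@[43:44]
i=45 'c': node 2→2 ·f  → match P3@[44:45]
i=46 'b': node 2→3
i=47 'c': node 3→4
i=48 'c': node 4→5  → match P0@[44:48],P3@[47:48]
i=49 'c': node 5→2 ·f  → match P3@[48:49]
i=50 'a': node 2→7 ·f  → match P1@[50:50]
i=51 'b': node 7→8
i=52 'b': node 8→9
i=53 'a': node 9→10  → match P1@[53:53],P2@[49:53]
i=54 'c': node 10→1 ·f
i=55 'a': node 1→7  → match P1@[55:55]
i=56 'b': node 7→8
i=57 'b': node 8→9
i=58 'c': node 9→1 ·f
i=59 'a': node 1→7  → match P1@[59:59]
i=60 'b': node 7→8
i=61 'b': node 8→9
i=62 'a': node 9→10  → match P1@[62:62],P2@[58:62]
i=63 'a': node 10→6 ·f  → match P1@[63:63]
i=64 'b': node 6→0 ·f
i=65 'c': node 0→1
i=66 'a': node 1→7  → match P1@[66:66]
i=67 'b': node 7→8
i=68 'b': node 8→9
i=69 'a': node 9→10  → match P1@[69:69],P2@[65:69]

Result: [[1,1],[4,1],[4,2],[5,1],[7,1],[11,3],[12,1],[14,3],[15,3],[16,3],[19,0],[19,3],[22,0],[22,3],[23,3],[26,0],[26,3],[27,1],[29,1],[32,1],[32,2],[36,3],[39,0],[39,3],[40,1],[41,1],[43,3],[44,3],[45,3],[48,0],[48,3],[49,3],[50,1],[53,1],[53,2],[55,1],[59,1],[62,1],[62,2],[63,1],[66,1],[69,1],[69,2]]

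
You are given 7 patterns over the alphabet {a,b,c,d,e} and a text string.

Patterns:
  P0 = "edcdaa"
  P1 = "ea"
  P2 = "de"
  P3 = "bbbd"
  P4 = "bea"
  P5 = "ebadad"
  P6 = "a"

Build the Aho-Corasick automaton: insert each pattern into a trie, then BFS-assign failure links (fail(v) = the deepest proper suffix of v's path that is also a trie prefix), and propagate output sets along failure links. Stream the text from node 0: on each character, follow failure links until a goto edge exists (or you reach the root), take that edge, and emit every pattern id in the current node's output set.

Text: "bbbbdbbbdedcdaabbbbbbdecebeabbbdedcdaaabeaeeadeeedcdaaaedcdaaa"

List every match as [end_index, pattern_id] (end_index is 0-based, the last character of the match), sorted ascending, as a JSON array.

Build automaton:
Trie (insert patterns):
  0='ε' goto a→21 b→10 d→8 e→1
  1='e' goto a→7 b→16 d→2
  2='ed' goto c→3
  3='edc' goto d→4
  4='edcd' goto a→5
  5='edcda' goto a→6
  6='edcdaa' goto ·  ←P0
  7='ea' goto ·  ←P1
  8='d' goto e→9
  9='de' goto ·  ←P2
  10='b' goto b→11 e→14
  11='bb' goto b→12
  12='bbb' goto d→13
  13='bbbd' goto ·  ←P3
  14='be' goto a→15
  15='bea' goto ·  ←P4
  16='eb' goto a→17
  17='eba' goto d→18
  18='ebad' goto a→19
  19='ebada' goto d→20
  20='ebadad' goto ·  ←P5
  21='a' goto ·  ←P6

Failure links (BFS by depth):
  n1('e'): parent n0 fail=0; on 'e' 0 → fail=0;  out ∅∪∅=∅
  n8('d'): parent n0 fail=0; on 'd' 0 → fail=0;  out ∅∪∅=∅
  n10('b'): parent n0 fail=0; on 'b' 0 → fail=0;  out ∅∪∅=∅
  n21('a'): parent n0 fail=0; on 'a' 0 → fail=0;  out {6}∪∅={6}
  n2('ed'): parent n1 fail=0; on 'd' 0 → fail=8;  out ∅∪∅=∅
  n7('ea'): parent n1 fail=0; on 'a' 0 → fail=21;  out {1}∪{6}={1,6}
  n9('de'): parent n8 fail=0; on 'e' 0 → fail=1;  out {2}∪∅={2}
  n11('bb'): parent n10 fail=0; on 'b' 0 → fail=10;  out ∅∪∅=∅
  n14('be'): parent n10 fail=0; on 'e' 0 → fail=1;  out ∅∪∅=∅
  n16('eb'): parent n1 fail=0; on 'b' 0 → fail=10;  out ∅∪∅=∅
  n3('edc'): parent n2 fail=8; on 'c' 8→0 → fail=0;  out ∅∪∅=∅
  n12('bbb'): parent n11 fail=10; on 'b' 10 → fail=11;  out ∅∪∅=∅
  n15('bea'): parent n14 fail=1; on 'a' 1 → fail=7;  out {4}∪{1,6}={1,4,6}
  n17('eba'): parent n16 fail=10; on 'a' 10→0 → fail=21;  out ∅∪{6}={6}
  n4('edcd'): parent n3 fail=0; on 'd' 0 → fail=8;  out ∅∪∅=∅
  n13('bbbd'): parent n12 fail=11; on 'd' 11→10→0 → fail=8;  out {3}∪∅={3}
  n18('ebad'): parent n17 fail=21; on 'd' 21→0 → fail=8;  out ∅∪∅=∅
  n5('edcda'): parent n4 fail=8; on 'a' 8→0 → fail=21;  out ∅∪{6}={6}
  n19('ebada'): parent n18 fail=8; on 'a' 8→0 → fail=21;  out ∅∪{6}={6}
  n6('edcdaa'): parent n5 fail=21; on 'a' 21→0 → fail=21;  out {0}∪{6}={0,6}
  n20('ebadad'): parent n19 fail=21; on 'd' 21→0 → fail=8;  out {5}∪∅={5}

Text stream:
pos 0 'b': at 10
pos 1 'b': at 11
pos 2 'b': at 12
pos 3 'b': at 12 (via fail)
pos 4 'd': at 13  emit P3@[1:4]
pos 5 'b': at 10 (via fail)
pos 6 'b': at 11
pos 7 'b': at 12
pos 8 'd': at 13  emit P3@[5:8]
pos 9 'e': at 9 (via fail)  emit P2@[8:9]
pos 10 'd': at 2 (via fail)
pos 11 'c': at 3
pos 12 'd': at 4
pos 13 'a': at 5  emit P6@[13:13]
pos 14 'a': at 6  emit P0@[9:14],P6@[14:14]
pos 15 'b': at 10 (via fail)
pos 16 'b': at 11
pos 17 'b': at 12
pos 18 'b': at 12 (via fail)
pos 19 'b': at 12 (via fail)
pos 20 'b': at 12 (via fail)
pos 21 'd': at 13  emit P3@[18:21]
pos 22 'e': at 9 (via fail)  emit P2@[21:22]
pos 23 'c': at 0 (via fail)
pos 24 'e': at 1
pos 25 'b': at 16
pos 26 'e': at 14 (via fail)
pos 27 'a': at 15  emit P1@[26:27],P4@[25:27],P6@[27:27]
pos 28 'b': at 10 (via fail)
pos 29 'b': at 11
pos 30 'b': at 12
pos 31 'd': at 13  emit P3@[28:31]
pos 32 'e': at 9 (via fail)  emit P2@[31:32]
pos 33 'd': at 2 (via fail)
pos 34 'c': at 3
pos 35 'd': at 4
pos 36 'a': at 5  emit P6@[36:36]
pos 37 'a': at 6  emit P0@[32:37],P6@[37:37]
pos 38 'a': at 21 (via fail)  emit P6@[38:38]
pos 39 'b': at 10 (via fail)
pos 40 'e': at 14
pos 41 'a': at 15  emit P1@[40:41],P4@[39:41],P6@[41:41]
pos 42 'e': at 1 (via fail)
pos 43 'e': at 1 (via fail)
pos 44 'a': at 7  emit P1@[43:44],P6@[44:44]
pos 45 'd': at 8 (via fail)
pos 46 'e': at 9  emit P2@[45:46]
pos 47 'e': at 1 (via fail)
pos 48 'e': at 1 (via fail)
pos 49 'd': at 2
pos 50 'c': at 3
pos 51 'd': at 4
pos 52 'a': at 5  emit P6@[52:52]
pos 53 'a': at 6  emit P0@[48:53],P6@[53:53]
pos 54 'a': at 21 (via fail)  emit P6@[54:54]
pos 55 'e': at 1 (via fail)
pos 56 'd': at 2
pos 57 'c': at 3
pos 58 'd': at 4
pos 59 'a': at 5  emit P6@[59:59]
pos 60 'a': at 6  emit P0@[55:60],P6@[60:60]
pos 61 'a': at 21 (via fail)  emit P6@[61:61]

Result: [[4,3],[8,3],[9,2],[13,6],[14,0],[14,6],[21,3],[22,2],[27,1],[27,4],[27,6],[31,3],[32,2],[36,6],[37,0],[37,6],[38,6],[41,1],[41,4],[41,6],[44,1],[44,6],[46,2],[52,6],[53,0],[53,6],[54,6],[59,6],[60,0],[60,6],[61,6]]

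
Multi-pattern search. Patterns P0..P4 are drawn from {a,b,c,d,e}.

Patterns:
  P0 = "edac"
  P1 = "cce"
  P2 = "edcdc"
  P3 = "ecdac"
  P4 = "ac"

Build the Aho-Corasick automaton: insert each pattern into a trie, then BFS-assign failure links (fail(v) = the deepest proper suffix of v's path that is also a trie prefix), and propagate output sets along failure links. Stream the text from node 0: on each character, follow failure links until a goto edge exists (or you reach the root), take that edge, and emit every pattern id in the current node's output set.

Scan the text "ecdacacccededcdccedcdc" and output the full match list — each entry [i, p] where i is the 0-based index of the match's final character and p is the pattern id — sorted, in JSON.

Construct AC machine:
Trie nodes:
  0='ε' goto a→15 c→5 e→1
  1='e' goto c→11 d→2
  2='ed' goto a→3 c→8
  3='eda' goto c→4
  4='edac' goto ·  [P0 ends]
  5='c' goto c→6
  6='cc' goto e→7
  7='cce' goto ·  [P1 ends]
  8='edc' goto d→9
  9='edcd' goto c→10
  10='edcdc' goto ·  [P2 ends]
  11='ec' goto d→12
  12='ecd' goto a→13
  13='ecda' goto c→14
  14='ecdac' goto ·  [P3 ends]
  15='a' goto c→16
  16='ac' goto ·  [P4 ends]

Failure links (BFS by depth):
  fail(1) 'e': from fail(0)=0 chase 'e': 0 ⇒ 0;  out=∅∪out(0)=∅
  fail(5) 'c': from fail(0)=0 chase 'c': 0 ⇒ 0;  out=∅∪out(0)=∅
  fail(15) 'a': from fail(0)=0 chase 'a': 0 ⇒ 0;  out=∅∪out(0)=∅
  fail(2) 'ed': from fail(1)=0 chase 'd': 0 ⇒ 0;  out=∅∪out(0)=∅
  fail(6) 'cc': from fail(5)=0 chase 'c': 0 ⇒ 5;  out=∅∪out(5)=∅
  fail(11) 'ec': from fail(1)=0 chase 'c': 0 ⇒ 5;  out=∅∪out(5)=∅
  fail(16) 'ac': from fail(15)=0 chase 'c': 0 ⇒ 5;  out={4}∪out(5)={4}
  fail(3) 'eda': from fail(2)=0 chase 'a': 0 ⇒ 15;  out=∅∪out(15)=∅
  fail(7) 'cce': from fail(6)=5 chase 'e': 5→0 ⇒ 1;  out={1}∪out(1)={1}
  fail(8) 'edc': from fail(2)=0 chase 'c': 0 ⇒ 5;  out=∅∪out(5)=∅
  fail(12) 'ecd': from fail(11)=5 chase 'd': 5→0 ⇒ 0;  out=∅∪out(0)=∅
  fail(4) 'edac': from fail(3)=15 chase 'c': 15 ⇒ 16;  out={0}∪out(16)={0,4}
  fail(9) 'edcd': from fail(8)=5 chase 'd': 5→0 ⇒ 0;  out=∅∪out(0)=∅
  fail(13) 'ecda': from fail(12)=0 chase 'a': 0 ⇒ 15;  out=∅∪out(15)=∅
  fail(10) 'edcdc': from fail(9)=0 chase 'c': 0 ⇒ 5;  out={2}∪out(5)={2}
  fail(14) 'ecdac': from fail(13)=15 chase 'c': 15 ⇒ 16;  out={3}∪out(16)={3,4}

Scan:
[0] read 'e'  n0⇒n1
[1] read 'c'  n1⇒n11
[2] read 'd'  n11⇒n12
[3] read 'a'  n12⇒n13
[4] read 'c'  n13⇒n14  emit P3@[0:4],P4@[3:4]
[5] read 'a'  n14⇒n15 (fail-walked)
[6] read 'c'  n15⇒n16  emit P4@[5:6]
[7] read 'c'  n16⇒n6 (fail-walked)
[8] read 'c'  n6⇒n6 (fail-walked)
[9] read 'e'  n6⇒n7  emit P1@[7:9]
[10] read 'd'  n7⇒n2 (fail-walked)
[11] read 'e'  n2⇒n1 (fail-walked)
[12] read 'd'  n1⇒n2
[13] read 'c'  n2⇒n8
[14] read 'd'  n8⇒n9
[15] read 'c'  n9⇒n10  emit P2@[11:15]
[16] read 'c'  n10⇒n6 (fail-walked)
[17] read 'e'  n6⇒n7  emit P1@[15:17]
[18] read 'd'  n7⇒n2 (fail-walked)
[19] read 'c'  n2⇒n8
[20] read 'd'  n8⇒n9
[21] read 'c'  n9⇒n10  emit P2@[17:21]

All matches (sorted): [[4,3],[4,4],[6,4],[9,1],[15,2],[17,1],[21,2]]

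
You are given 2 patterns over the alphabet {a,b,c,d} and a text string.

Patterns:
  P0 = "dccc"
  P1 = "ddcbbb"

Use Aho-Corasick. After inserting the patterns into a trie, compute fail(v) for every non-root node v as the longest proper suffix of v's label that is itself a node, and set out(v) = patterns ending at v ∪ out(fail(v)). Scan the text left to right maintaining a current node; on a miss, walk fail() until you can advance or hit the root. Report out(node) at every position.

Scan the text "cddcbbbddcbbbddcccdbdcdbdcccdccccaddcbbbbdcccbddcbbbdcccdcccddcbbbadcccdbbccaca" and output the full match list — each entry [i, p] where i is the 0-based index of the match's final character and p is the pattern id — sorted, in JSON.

Build:
Trie (insert patterns):
  0='ε' goto d→1
  1='d' goto c→2 d→5
  2='dc' goto c→3
  3='dcc' goto c→4
  4='dccc' goto ·  ←P0
  5='dd' goto c→6
  6='ddc' goto b→7
  7='ddcb' goto b→8
  8='ddcbb' goto b→9
  9='ddcbbb' goto ·  ←P1

BFS fail/out derivation:
  fail(1) 'd': from fail(0)=0 chase 'd': 0 ⇒ 0;  out=∅∪out(0)=∅
  fail(2) 'dc': from fail(1)=0 chase 'c': 0 ⇒ 0;  out=∅∪out(0)=∅
  fail(5) 'dd': from fail(1)=0 chase 'd': 0 ⇒ 1;  out=∅∪out(1)=∅
  fail(3) 'dcc': from fail(2)=0 chase 'c': 0 ⇒ 0;  out=∅∪out(0)=∅
  fail(6) 'ddc': from fail(5)=1 chase 'c': 1 ⇒ 2;  out=∅∪out(2)=∅
  fail(4) 'dccc': from fail(3)=0 chase 'c': 0 ⇒ 0;  out={0}∪out(0)={0}
  fail(7) 'ddcb': from fail(6)=2 chase 'b': 2→0 ⇒ 0;  out=∅∪out(0)=∅
  fail(8) 'ddcbb': from fail(7)=0 chase 'b': 0 ⇒ 0;  out=∅∪out(0)=∅
  fail(9) 'ddcbbb': from fail(8)=0 chase 'b': 0 ⇒ 0;  out={1}∪out(0)={1}

Run:
pos 0 'c': at 0
pos 1 'd': at 1
pos 2 'd': at 5
pos 3 'c': at 6
pos 4 'b': at 7
pos 5 'b': at 8
pos 6 'b': at 9  ** P1@[1:6]
pos 7 'd': at 1 ·f
pos 8 'd': at 5
pos 9 'c': at 6
pos 10 'b': at 7
pos 11 'b': at 8
pos 12 'b': at 9  ** P1@[7:12]
pos 13 'd': at 1 ·f
pos 14 'd': at 5
pos 15 'c': at 6
pos 16 'c': at 3 ·f
pos 17 'c': at 4  ** P0@[14:17]
pos 18 'd': at 1 ·f
pos 19 'b': at 0 ·f
pos 20 'd': at 1
pos 21 'c': at 2
pos 22 'd': at 1 ·f
pos 23 'b': at 0 ·f
pos 24 'd': at 1
pos 25 'c': at 2
pos 26 'c': at 3
pos 27 'c': at 4  ** P0@[24:27]
pos 28 'd': at 1 ·f
pos 29 'c': at 2
pos 30 'c': at 3
pos 31 'c': at 4  ** P0@[28:31]
pos 32 'c': at 0 ·f
pos 33 'a': at 0
pos 34 'd': at 1
pos 35 'd': at 5
pos 36 'c': at 6
pos 37 'b': at 7
pos 38 'b': at 8
pos 39 'b': at 9  ** P1@[34:39]
pos 40 'b': at 0 ·f
pos 41 'd': at 1
pos 42 'c': at 2
pos 43 'c': at 3
pos 44 'c': at 4  ** P0@[41:44]
pos 45 'b': at 0 ·f
pos 46 'd': at 1
pos 47 'd': at 5
pos 48 'c': at 6
pos 49 'b': at 7
pos 50 'b': at 8
pos 51 'b': at 9  ** P1@[46:51]
pos 52 'd': at 1 ·f
pos 53 'c': at 2
pos 54 'c': at 3
pos 55 'c': at 4  ** P0@[52:55]
pos 56 'd': at 1 ·f
pos 57 'c': at 2
pos 58 'c': at 3
pos 59 'c': at 4  ** P0@[56:59]
pos 60 'd': at 1 ·f
pos 61 'd': at 5
pos 62 'c': at 6
pos 63 'b': at 7
pos 64 'b': at 8
pos 65 'b': at 9  ** P1@[60:65]
pos 66 'a': at 0 ·f
pos 67 'd': at 1
pos 68 'c': at 2
pos 69 'c': at 3
pos 70 'c': at 4  ** P0@[67:70]
pos 71 'd': at 1 ·f
pos 72 'b': at 0 ·f
pos 73 'b': at 0
pos 74 'c': at 0
pos 75 'c': at 0
pos 76 'a': at 0
pos 77 'c': at 0
pos 78 'a': at 0

Result: [[6,1],[12,1],[17,0],[27,0],[31,0],[39,1],[44,0],[51,1],[55,0],[59,0],[65,1],[70,0]]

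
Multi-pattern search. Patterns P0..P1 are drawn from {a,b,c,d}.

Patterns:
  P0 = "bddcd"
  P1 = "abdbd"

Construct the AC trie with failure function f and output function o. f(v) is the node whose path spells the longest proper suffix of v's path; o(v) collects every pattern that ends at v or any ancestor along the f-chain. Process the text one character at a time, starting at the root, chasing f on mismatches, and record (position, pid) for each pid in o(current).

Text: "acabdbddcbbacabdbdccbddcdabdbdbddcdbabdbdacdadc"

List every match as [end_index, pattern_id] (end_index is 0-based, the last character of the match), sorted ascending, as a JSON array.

Construct AC machine:
Trie (insert patterns):
  0='ε' goto a→6 b→1
  1='b' goto d→2
  2='bd' goto d→3
  3='bdd' goto c→4
  4='bddc' goto d→5
  5='bddcd' goto ·  [P0 ends]
  6='a' goto b→7
  7='ab' goto d→8
  8='abd' goto b→9
  9='abdb' goto d→10
  10='abdbd' goto ·  [P1 ends]

Failure links (BFS by depth):
  fail(1) 'b': from fail(0)=0 chase 'b': 0 ⇒ 0;  out=∅∪out(0)=∅
  fail(6) 'a': from fail(0)=0 chase 'a': 0 ⇒ 0;  out=∅∪out(0)=∅
  fail(2) 'bd': from fail(1)=0 chase 'd': 0 ⇒ 0;  out=∅∪out(0)=∅
  fail(7) 'ab': from fail(6)=0 chase 'b': 0 ⇒ 1;  out=∅∪out(1)=∅
  fail(3) 'bdd': from fail(2)=0 chase 'd': 0 ⇒ 0;  out=∅∪out(0)=∅
  fail(8) 'abd': from fail(7)=1 chase 'd': 1 ⇒ 2;  out=∅∪out(2)=∅
  fail(4) 'bddc': from fail(3)=0 chase 'c': 0 ⇒ 0;  out=∅∪out(0)=∅
  fail(9) 'abdb': from fail(8)=2 chase 'b': 2→0 ⇒ 1;  out=∅∪out(1)=∅
  fail(5) 'bddcd': from fail(4)=0 chase 'd': 0 ⇒ 0;  out={0}∪out(0)={0}
  fail(10) 'abdbd': from fail(9)=1 chase 'd': 1 ⇒ 2;  out={1}∪out(2)={1}

Run:
i=0 'a': node 0→6
i=1 'c': node 6→0 (fail-walked)
i=2 'a': node 0→6
i=3 'b': node 6→7
i=4 'd': node 7→8
i=5 'b': node 8→9
i=6 'd': node 9→10  ** P1@[2:6]
i=7 'd': node 10→3 (fail-walked)
i=8 'c': node 3→4
i=9 'b': node 4→1 (fail-walked)
i=10 'b': node 1→1 (fail-walked)
i=11 'a': node 1→6 (fail-walked)
i=12 'c': node 6→0 (fail-walked)
i=13 'a': node 0→6
i=14 'b': node 6→7
i=15 'd': node 7→8
i=16 'b': node 8→9
i=17 'd': node 9→10  ** P1@[13:17]
i=18 'c': node 10→0 (fail-walked)
i=19 'c': node 0→0
i=20 'b': node 0→1
i=21 'd': node 1→2
i=22 'd': node 2→3
i=23 'c': node 3→4
i=24 'd': node 4→5  ** P0@[20:24]
i=25 'a': node 5→6 (fail-walked)
i=26 'b': node 6→7
i=27 'd': node 7→8
i=28 'b': node 8→9
i=29 'd': node 9→10  ** P1@[25:29]
i=30 'b': node 10→1 (fail-walked)
i=31 'd': node 1→2
i=32 'd': node 2→3
i=33 'c': node 3→4
i=34 'd': node 4→5  ** P0@[30:34]
i=35 'b': node 5→1 (fail-walked)
i=36 'a': node 1→6 (fail-walked)
i=37 'b': node 6→7
i=38 'd': node 7→8
i=39 'b': node 8→9
i=40 'd': node 9→10  ** P1@[36:40]
i=41 'a': node 10→6 (fail-walked)
i=42 'c': node 6→0 (fail-walked)
i=43 'd': node 0→0
i=44 'a': node 0→6
i=45 'd': node 6→0 (fail-walked)
i=46 'c': node 0→0

All matches (sorted): [[6,1],[17,1],[24,0],[29,1],[34,0],[40,1]]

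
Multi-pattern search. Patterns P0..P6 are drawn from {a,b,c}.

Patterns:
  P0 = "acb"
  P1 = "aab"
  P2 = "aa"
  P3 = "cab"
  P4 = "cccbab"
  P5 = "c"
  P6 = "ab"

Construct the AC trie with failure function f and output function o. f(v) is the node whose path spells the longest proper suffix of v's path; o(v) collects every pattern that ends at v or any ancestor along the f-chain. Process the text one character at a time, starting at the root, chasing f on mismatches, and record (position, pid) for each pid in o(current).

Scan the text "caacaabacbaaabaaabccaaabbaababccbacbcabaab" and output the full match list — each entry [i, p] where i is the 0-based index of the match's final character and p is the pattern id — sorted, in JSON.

Build:
Trie (insert patterns):
  n0 'ε': a→1 c→6
  n1 'a': a→4 b→14 c→2
  n2 'ac': b→3
  n3 'acb': ·  ←P0
  n4 'aa': b→5  ←P2
  n5 'aab': ·  ←P1
  n6 'c': a→7 c→9  ←P5
  n7 'ca': b→8
  n8 'cab': ·  ←P3
  n9 'cc': c→10
  n10 'ccc': b→11
  n11 'cccb': a→12
  n12 'cccba': b→13
  n13 'cccbab': ·  ←P4
  n14 'ab': ·  ←P6

Failure links (BFS by depth):
  n1('a'): parent n0 fail=0; on 'a' 0 → fail=0;  out ∅∪∅=∅
  n6('c'): parent n0 fail=0; on 'c' 0 → fail=0;  out {5}∪∅={5}
  n2('ac'): parent n1 fail=0; on 'c' 0 → fail=6;  out ∅∪{5}={5}
  n4('aa'): parent n1 fail=0; on 'a' 0 → fail=1;  out {2}∪∅={2}
  n7('ca'): parent n6 fail=0; on 'a' 0 → fail=1;  out ∅∪∅=∅
  n9('cc'): parent n6 fail=0; on 'c' 0 → fail=6;  out ∅∪{5}={5}
  n14('ab'): parent n1 fail=0; on 'b' 0 → fail=0;  out {6}∪∅={6}
  n3('acb'): parent n2 fail=6; on 'b' 6→0 → fail=0;  out {0}∪∅={0}
  n5('aab'): parent n4 fail=1; on 'b' 1 → fail=14;  out {1}∪{6}={1,6}
  n8('cab'): parent n7 fail=1; on 'b' 1 → fail=14;  out {3}∪{6}={3,6}
  n10('ccc'): parent n9 fail=6; on 'c' 6 → fail=9;  out ∅∪{5}={5}
  n11('cccb'): parent n10 fail=9; on 'b' 9→6→0 → fail=0;  out ∅∪∅=∅
  n12('cccba'): parent n11 fail=0; on 'a' 0 → fail=1;  out ∅∪∅=∅
  n13('cccbab'): parent n12 fail=1; on 'b' 1 → fail=14;  out {4}∪{6}={4,6}

Scan:
[0] read 'c'  n0⇒n6  → match P5@[0:0]
[1] read 'a'  n6⇒n7
[2] read 'a'  n7⇒n4 (via fail)  → match P2@[1:2]
[3] read 'c'  n4⇒n2 (via fail)  → match P5@[3:3]
[4] read 'a'  n2⇒n7 (via fail)
[5] read 'a'  n7⇒n4 (via fail)  → match P2@[4:5]
[6] read 'b'  n4⇒n5  → match P1@[4:6],P6@[5:6]
[7] read 'a'  n5⇒n1 (via fail)
[8] read 'c'  n1⇒n2  → match P5@[8:8]
[9] read 'b'  n2⇒n3  → match P0@[7:9]
[10] read 'a'  n3⇒n1 (via fail)
[11] read 'a'  n1⇒n4  → match P2@[10:11]
[12] read 'a'  n4⇒n4 (via fail)  → match P2@[11:12]
[13] read 'b'  n4⇒n5  → match P1@[11:13],P6@[12:13]
[14] read 'a'  n5⇒n1 (via fail)
[15] read 'a'  n1⇒n4  → match P2@[14:15]
[16] read 'a'  n4⇒n4 (via fail)  → match P2@[15:16]
[17] read 'b'  n4⇒n5  → match P1@[15:17],P6@[16:17]
[18] read 'c'  n5⇒n6 (via fail)  → match P5@[18:18]
[19] read 'c'  n6⇒n9  → match P5@[19:19]
[20] read 'a'  n9⇒n7 (via fail)
[21] read 'a'  n7⇒n4 (via fail)  → match P2@[20:21]
[22] read 'a'  n4⇒n4 (via fail)  → match P2@[21:22]
[23] read 'b'  n4⇒n5  → match P1@[21:23],P6@[22:23]
[24] read 'b'  n5⇒n0 (via fail)
[25] read 'a'  n0⇒n1
[26] read 'a'  n1⇒n4  → match P2@[25:26]
[27] read 'b'  n4⇒n5  → match P1@[25:27],P6@[26:27]
[28] read 'a'  n5⇒n1 (via fail)
[29] read 'b'  n1⇒n14  → match P6@[28:29]
[30] read 'c'  n14⇒n6 (via fail)  → match P5@[30:30]
[31] read 'c'  n6⇒n9  → match P5@[31:31]
[32] read 'b'  n9⇒n0 (via fail)
[33] read 'a'  n0⇒n1
[34] read 'c'  n1⇒n2  → match P5@[34:34]
[35] read 'b'  n2⇒n3  → match P0@[33:35]
[36] read 'c'  n3⇒n6 (via fail)  → match P5@[36:36]
[37] read 'a'  n6⇒n7
[38] read 'b'  n7⇒n8  → match P3@[36:38],P6@[37:38]
[39] read 'a'  n8⇒n1 (via fail)
[40] read 'a'  n1⇒n4  → match P2@[39:40]
[41] read 'b'  n4⇒n5  → match P1@[39:41],P6@[40:41]

Result: [[0,5],[2,2],[3,5],[5,2],[6,1],[6,6],[8,5],[9,0],[11,2],[12,2],[13,1],[13,6],[15,2],[16,2],[17,1],[17,6],[18,5],[19,5],[21,2],[22,2],[23,1],[23,6],[26,2],[27,1],[27,6],[29,6],[30,5],[31,5],[34,5],[35,0],[36,5],[38,3],[38,6],[40,2],[41,1],[41,6]]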